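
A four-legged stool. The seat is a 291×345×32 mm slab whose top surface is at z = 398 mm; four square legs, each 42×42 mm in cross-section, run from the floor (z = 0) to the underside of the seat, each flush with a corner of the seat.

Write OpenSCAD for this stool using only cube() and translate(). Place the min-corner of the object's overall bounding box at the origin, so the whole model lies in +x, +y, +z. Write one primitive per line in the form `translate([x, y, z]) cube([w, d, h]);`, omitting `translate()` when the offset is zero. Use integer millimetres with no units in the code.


// leg_h = 398 - 32 = 366
translate([0, 0, 366]) cube([291, 345, 32]);
cube([42, 42, 366]);
translate([249, 0, 0]) cube([42, 42, 366]);
translate([0, 303, 0]) cube([42, 42, 366]);
translate([249, 303, 0]) cube([42, 42, 366]);


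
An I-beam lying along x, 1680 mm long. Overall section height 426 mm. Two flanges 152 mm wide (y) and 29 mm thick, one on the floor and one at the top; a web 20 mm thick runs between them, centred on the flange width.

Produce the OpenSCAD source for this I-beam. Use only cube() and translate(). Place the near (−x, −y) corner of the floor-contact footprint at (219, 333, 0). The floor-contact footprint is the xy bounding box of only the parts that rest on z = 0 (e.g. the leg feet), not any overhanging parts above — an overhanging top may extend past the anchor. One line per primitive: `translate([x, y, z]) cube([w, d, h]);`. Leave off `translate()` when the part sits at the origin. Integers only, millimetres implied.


translate([219, 333, 0]) cube([1680, 152, 29]);
translate([219, 399, 29]) cube([1680, 20, 368]);
translate([219, 333, 397]) cube([1680, 152, 29]);


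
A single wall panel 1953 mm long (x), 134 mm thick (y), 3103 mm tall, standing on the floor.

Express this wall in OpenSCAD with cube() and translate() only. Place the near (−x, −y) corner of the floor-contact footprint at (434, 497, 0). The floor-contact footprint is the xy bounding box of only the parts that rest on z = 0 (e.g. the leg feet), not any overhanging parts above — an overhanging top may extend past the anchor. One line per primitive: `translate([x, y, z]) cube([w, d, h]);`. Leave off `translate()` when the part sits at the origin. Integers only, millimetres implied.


translate([434, 497, 0]) cube([1953, 134, 3103]);


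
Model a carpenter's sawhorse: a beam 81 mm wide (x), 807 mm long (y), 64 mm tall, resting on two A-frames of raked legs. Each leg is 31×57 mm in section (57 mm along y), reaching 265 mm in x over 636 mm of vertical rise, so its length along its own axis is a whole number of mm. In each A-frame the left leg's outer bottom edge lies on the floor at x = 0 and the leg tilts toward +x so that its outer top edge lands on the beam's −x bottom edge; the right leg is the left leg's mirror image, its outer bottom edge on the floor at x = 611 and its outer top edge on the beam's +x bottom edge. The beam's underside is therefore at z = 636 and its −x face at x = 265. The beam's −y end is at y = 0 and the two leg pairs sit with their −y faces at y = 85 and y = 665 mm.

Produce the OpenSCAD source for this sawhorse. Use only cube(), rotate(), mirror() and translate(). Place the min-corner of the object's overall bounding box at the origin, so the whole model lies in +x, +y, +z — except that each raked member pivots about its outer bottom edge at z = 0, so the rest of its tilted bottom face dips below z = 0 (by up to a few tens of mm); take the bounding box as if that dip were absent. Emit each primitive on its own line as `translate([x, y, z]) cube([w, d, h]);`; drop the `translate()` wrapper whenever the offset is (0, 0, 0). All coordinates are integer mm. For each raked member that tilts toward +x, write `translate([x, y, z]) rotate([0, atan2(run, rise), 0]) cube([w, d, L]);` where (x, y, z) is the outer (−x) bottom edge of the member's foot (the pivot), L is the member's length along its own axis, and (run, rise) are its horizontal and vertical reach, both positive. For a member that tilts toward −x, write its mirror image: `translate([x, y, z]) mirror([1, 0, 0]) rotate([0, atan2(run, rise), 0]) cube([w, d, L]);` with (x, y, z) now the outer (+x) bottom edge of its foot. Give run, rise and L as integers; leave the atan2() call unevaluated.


translate([265, 0, 636]) cube([81, 807, 64]);
translate([0, 85, 0]) rotate([0, atan2(265, 636), 0]) cube([31, 57, 689]);
translate([611, 85, 0]) mirror([1, 0, 0]) rotate([0, atan2(265, 636), 0]) cube([31, 57, 689]);
translate([0, 665, 0]) rotate([0, atan2(265, 636), 0]) cube([31, 57, 689]);
translate([611, 665, 0]) mirror([1, 0, 0]) rotate([0, atan2(265, 636), 0]) cube([31, 57, 689]);


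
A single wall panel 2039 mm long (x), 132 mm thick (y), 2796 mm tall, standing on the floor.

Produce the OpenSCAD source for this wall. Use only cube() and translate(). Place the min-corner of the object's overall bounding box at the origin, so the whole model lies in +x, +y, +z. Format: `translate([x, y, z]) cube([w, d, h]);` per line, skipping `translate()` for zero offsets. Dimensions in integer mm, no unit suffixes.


cube([2039, 132, 2796]);


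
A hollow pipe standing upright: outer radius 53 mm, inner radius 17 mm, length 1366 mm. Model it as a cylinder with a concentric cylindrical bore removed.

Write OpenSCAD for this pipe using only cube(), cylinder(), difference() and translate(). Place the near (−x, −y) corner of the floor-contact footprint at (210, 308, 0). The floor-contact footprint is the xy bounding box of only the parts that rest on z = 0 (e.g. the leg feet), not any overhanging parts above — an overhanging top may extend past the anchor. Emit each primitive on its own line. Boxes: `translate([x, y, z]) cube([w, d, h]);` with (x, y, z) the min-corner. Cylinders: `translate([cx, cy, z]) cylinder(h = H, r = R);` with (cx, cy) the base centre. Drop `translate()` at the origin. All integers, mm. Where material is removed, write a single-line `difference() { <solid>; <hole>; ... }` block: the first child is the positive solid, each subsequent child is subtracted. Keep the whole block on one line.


difference() { translate([263, 361, 0]) cylinder(h = 1366, r = 53); translate([263, 361, 0]) cylinder(h = 1366, r = 17); }


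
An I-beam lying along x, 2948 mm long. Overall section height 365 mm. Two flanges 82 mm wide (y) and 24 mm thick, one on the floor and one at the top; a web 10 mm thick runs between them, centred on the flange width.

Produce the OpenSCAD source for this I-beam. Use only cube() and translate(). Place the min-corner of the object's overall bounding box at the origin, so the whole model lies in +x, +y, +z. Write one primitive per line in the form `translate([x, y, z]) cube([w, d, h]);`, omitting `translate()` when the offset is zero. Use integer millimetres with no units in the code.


cube([2948, 82, 24]);
translate([0, 36, 24]) cube([2948, 10, 317]);
translate([0, 0, 341]) cube([2948, 82, 24]);


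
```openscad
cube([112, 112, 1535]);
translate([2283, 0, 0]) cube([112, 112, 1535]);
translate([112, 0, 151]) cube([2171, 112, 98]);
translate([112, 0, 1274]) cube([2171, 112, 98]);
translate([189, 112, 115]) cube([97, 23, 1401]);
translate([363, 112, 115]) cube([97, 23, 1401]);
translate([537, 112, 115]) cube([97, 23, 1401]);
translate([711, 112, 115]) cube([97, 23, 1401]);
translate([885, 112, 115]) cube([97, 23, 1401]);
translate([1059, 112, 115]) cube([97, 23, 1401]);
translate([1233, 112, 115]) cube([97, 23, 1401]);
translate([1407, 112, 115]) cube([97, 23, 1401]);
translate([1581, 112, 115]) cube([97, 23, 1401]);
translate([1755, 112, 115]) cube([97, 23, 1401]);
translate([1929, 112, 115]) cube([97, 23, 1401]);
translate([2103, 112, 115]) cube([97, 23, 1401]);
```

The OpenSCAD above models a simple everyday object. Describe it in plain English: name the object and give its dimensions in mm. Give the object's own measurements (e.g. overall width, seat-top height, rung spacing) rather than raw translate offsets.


A fence section. Two 112×112 mm posts, 1535 mm tall, stand on the floor with a clear span of 2171 mm between their inner faces. Two horizontal rails of 112×98 mm section span the gap between the posts with their undersides at z = 151 mm and z = 1274 mm, flush with the posts' −y face. 12 pickets, each 97 mm wide, 23 mm thick and 1401 mm tall, are fixed to the +y face of the rails with their bottoms at z = 115 mm, spaced across the span with a 77 mm gap after the −x post and between neighbouring pickets, with 83 mm left before the +x post.


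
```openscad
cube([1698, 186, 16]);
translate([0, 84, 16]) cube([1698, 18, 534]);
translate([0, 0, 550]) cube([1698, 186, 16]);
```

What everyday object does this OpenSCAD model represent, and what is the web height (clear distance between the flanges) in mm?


An I-beam. The web height is 534 mm.

Two wide flanges with a thin centred web — an I-beam. Overall 566 mm minus two 16 mm flanges gives a web of 566 − 2·16 = 534 mm.


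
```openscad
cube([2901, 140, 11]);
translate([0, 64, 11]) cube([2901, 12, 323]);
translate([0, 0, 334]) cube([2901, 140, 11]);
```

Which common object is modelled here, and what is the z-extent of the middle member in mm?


An I-beam. The web height is 323 mm.

Two wide flanges with a thin centred web — an I-beam. Overall 345 mm minus two 11 mm flanges gives a web of 345 − 2·11 = 323 mm.


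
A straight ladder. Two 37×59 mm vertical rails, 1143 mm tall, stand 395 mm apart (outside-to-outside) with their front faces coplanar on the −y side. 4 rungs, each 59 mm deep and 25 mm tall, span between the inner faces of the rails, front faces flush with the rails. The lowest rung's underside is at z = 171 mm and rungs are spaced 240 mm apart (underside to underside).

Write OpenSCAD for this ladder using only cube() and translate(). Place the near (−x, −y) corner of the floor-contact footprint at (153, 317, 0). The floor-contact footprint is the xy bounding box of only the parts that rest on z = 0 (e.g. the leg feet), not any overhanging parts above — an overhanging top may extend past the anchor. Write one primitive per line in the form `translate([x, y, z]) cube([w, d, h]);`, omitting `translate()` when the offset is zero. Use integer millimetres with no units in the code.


translate([153, 317, 0]) cube([37, 59, 1143]);
translate([511, 317, 0]) cube([37, 59, 1143]);
translate([190, 317, 171]) cube([321, 59, 25]);
translate([190, 317, 411]) cube([321, 59, 25]);
translate([190, 317, 651]) cube([321, 59, 25]);
translate([190, 317, 891]) cube([321, 59, 25]);


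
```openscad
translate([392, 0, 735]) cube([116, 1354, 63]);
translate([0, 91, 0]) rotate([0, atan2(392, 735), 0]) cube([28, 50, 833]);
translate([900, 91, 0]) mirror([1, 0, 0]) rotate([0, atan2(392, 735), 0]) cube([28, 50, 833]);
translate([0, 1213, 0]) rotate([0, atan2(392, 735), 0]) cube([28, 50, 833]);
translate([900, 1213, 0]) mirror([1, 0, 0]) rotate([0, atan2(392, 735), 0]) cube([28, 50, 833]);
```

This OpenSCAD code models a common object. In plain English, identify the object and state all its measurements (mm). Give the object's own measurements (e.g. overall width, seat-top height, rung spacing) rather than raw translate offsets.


A sawhorse. A 116×1354×63 mm beam (x, y, z) sits on two A-frame leg pairs. Each pair is two raked legs of 28×50 mm section (50 mm along y) splaying symmetrically in x. Each leg rises 735 mm vertically over 392 mm of horizontal reach and is 833 mm long along its own axis. Every leg's outer bottom edge rests on the floor and its outer top edge meets a bottom edge of the beam — the left legs (tilting toward +x) meet the beam's −x bottom edge, the right legs (their mirror images, tilting toward −x) meet its +x bottom edge — so the leg tops tuck under the beam, the beam's underside is 735 mm above the floor, and the feet are 900 mm apart outside-to-outside with the beam centred between them. The two leg pairs are set in 91 mm from either end of the beam.


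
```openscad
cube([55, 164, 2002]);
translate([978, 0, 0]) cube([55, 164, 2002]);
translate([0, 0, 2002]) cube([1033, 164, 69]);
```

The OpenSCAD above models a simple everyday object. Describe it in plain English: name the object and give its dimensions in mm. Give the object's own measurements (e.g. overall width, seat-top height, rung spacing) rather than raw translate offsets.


A door frame. The clear opening is 923 mm wide and 2002 mm high. Two 55 mm wide jambs, 164 mm deep, stand either side of the opening from the floor to the top of the opening. A 69 mm thick head sits across the top of both jambs, spanning the full outside width of the frame.


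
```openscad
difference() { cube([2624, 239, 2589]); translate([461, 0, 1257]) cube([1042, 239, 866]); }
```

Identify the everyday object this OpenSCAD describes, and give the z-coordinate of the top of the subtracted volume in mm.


A wall with a window opening. The window head height is 2123 mm.

A wall with a rectangular opening subtracted — a window. Sill at z = 1257, opening 866 mm tall, so the head is at 1257 + 866 = 2123 mm.


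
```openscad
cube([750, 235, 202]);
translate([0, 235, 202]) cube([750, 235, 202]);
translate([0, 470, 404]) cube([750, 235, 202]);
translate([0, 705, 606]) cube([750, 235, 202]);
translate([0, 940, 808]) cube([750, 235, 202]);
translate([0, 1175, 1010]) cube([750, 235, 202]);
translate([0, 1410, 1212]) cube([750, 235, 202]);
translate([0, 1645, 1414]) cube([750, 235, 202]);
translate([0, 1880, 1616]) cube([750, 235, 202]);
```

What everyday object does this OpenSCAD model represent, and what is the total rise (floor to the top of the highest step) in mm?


A staircase. The total rise is 1818 mm.

9 identical blocks, each offset up and back from the previous — a staircase. Each step is 202 mm tall and there are 9 of them, so the total rise is 9 × 202 = 1818 mm.


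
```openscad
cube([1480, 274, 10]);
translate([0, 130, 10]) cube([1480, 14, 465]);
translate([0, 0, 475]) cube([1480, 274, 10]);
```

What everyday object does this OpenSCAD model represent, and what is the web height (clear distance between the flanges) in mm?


An I-beam. The web height is 465 mm.

Two wide flanges with a thin centred web — an I-beam. Overall 485 mm minus two 10 mm flanges gives a web of 485 − 2·10 = 465 mm.


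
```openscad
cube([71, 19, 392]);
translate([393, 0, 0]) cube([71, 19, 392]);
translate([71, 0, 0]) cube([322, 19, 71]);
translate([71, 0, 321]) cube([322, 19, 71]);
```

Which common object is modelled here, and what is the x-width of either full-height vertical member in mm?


A picture frame. The border width is 71 mm.

Four thin pieces enclosing a rectangular opening — a picture frame. The two full-height stiles are 392 mm tall; the top rail sits at z = 321 and is 71 mm tall, so the border above the opening is 392 − 321 = 71 mm, matching the stile x-width.


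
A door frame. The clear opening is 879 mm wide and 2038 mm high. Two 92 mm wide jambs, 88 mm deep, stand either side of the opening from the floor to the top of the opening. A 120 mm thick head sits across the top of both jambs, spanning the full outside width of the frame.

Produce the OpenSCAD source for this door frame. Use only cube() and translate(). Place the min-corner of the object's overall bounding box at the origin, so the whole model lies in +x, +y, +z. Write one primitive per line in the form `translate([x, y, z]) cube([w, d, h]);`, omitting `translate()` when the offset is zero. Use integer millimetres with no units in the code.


cube([92, 88, 2038]);
translate([971, 0, 0]) cube([92, 88, 2038]);
translate([0, 0, 2038]) cube([1063, 88, 120]);


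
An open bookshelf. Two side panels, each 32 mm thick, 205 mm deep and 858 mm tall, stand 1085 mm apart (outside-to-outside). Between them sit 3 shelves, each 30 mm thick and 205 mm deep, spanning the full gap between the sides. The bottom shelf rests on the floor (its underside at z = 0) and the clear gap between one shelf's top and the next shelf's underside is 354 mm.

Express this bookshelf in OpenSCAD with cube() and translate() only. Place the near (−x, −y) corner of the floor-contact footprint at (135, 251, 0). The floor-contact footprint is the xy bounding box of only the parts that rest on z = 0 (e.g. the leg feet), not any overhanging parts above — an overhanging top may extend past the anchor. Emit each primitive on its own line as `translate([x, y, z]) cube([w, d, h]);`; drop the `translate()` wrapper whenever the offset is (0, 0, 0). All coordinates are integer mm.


translate([135, 251, 0]) cube([32, 205, 858]);
translate([1188, 251, 0]) cube([32, 205, 858]);
translate([167, 251, 0]) cube([1021, 205, 30]);
translate([167, 251, 384]) cube([1021, 205, 30]);
translate([167, 251, 768]) cube([1021, 205, 30]);


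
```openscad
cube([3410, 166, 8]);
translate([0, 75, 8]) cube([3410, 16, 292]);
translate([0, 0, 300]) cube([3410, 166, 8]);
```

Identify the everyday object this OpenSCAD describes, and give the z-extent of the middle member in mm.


An I-beam. The web height is 292 mm.

Two wide flanges with a thin centred web — an I-beam. Overall 308 mm minus two 8 mm flanges gives a web of 308 − 2·8 = 292 mm.


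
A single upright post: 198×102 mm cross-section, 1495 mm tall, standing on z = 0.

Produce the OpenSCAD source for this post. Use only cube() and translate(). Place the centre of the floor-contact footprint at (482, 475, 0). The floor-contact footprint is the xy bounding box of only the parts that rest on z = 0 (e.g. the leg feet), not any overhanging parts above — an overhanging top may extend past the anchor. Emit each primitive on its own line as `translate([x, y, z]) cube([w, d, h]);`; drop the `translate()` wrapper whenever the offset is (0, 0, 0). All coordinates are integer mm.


translate([383, 424, 0]) cube([198, 102, 1495]);


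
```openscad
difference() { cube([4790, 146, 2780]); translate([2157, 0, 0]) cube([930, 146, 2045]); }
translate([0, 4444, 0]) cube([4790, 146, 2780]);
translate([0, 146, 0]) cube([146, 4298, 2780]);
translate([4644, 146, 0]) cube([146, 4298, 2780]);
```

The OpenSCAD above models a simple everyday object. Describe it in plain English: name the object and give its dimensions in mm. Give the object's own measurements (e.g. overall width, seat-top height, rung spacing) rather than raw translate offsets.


A single room: four walls, each 2780 mm tall and 146 mm thick, enclosing an outside footprint 4790×4590 mm (x × y), no floor or roof. The front and back walls (−y and +y sides) run the full x-width; the side walls fit between their inner faces. A door opening 930 mm wide and 2045 mm tall is cut through the front wall from the floor up, its −x edge 2157 mm from the wall's −x end.


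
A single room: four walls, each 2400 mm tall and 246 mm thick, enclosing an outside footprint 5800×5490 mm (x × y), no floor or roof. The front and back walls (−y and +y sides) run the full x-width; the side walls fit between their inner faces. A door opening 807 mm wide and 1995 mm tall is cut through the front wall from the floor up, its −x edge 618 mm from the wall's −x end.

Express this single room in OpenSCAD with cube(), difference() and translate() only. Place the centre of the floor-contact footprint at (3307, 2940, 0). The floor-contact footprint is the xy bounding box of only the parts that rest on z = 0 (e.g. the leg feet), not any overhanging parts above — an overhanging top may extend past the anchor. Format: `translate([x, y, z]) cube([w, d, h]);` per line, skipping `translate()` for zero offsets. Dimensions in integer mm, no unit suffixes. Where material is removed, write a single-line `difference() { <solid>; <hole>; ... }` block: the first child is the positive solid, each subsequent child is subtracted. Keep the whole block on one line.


difference() { translate([407, 195, 0]) cube([5800, 246, 2400]); translate([1025, 195, 0]) cube([807, 246, 1995]); }
translate([407, 5439, 0]) cube([5800, 246, 2400]);
translate([407, 441, 0]) cube([246, 4998, 2400]);
translate([5961, 441, 0]) cube([246, 4998, 2400]);


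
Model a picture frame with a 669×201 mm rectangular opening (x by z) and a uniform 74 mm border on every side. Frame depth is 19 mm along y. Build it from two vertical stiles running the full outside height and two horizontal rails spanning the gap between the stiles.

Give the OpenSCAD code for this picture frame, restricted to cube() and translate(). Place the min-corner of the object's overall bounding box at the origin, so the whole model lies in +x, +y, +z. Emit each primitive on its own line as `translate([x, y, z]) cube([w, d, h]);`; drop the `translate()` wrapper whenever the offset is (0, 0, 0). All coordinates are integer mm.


cube([74, 19, 349]);
translate([743, 0, 0]) cube([74, 19, 349]);
translate([74, 0, 0]) cube([669, 19, 74]);
translate([74, 0, 275]) cube([669, 19, 74]);


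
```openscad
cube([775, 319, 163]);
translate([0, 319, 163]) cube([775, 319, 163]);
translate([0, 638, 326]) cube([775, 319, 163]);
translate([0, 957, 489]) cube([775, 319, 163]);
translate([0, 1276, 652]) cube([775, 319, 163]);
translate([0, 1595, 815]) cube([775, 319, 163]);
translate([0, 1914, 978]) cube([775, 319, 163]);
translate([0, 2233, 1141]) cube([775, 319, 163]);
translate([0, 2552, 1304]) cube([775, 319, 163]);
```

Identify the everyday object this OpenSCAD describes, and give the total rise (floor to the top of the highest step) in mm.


A staircase. The total rise is 1467 mm.

9 identical blocks, each offset up and back from the previous — a staircase. Each step is 163 mm tall and there are 9 of them, so the total rise is 9 × 163 = 1467 mm.


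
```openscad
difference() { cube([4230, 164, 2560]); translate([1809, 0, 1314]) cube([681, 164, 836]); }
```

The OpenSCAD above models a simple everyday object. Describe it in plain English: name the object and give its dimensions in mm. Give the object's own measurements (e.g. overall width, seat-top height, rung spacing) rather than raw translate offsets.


A wall 4230 mm long (x), 164 mm thick (y), 2560 mm tall, with a rectangular window opening cut through it. The opening is 681 mm wide and 836 mm tall; its sill is at z = 1314 mm and its near (−x) edge is 1809 mm from the wall's −x end. The opening passes through the full wall thickness.


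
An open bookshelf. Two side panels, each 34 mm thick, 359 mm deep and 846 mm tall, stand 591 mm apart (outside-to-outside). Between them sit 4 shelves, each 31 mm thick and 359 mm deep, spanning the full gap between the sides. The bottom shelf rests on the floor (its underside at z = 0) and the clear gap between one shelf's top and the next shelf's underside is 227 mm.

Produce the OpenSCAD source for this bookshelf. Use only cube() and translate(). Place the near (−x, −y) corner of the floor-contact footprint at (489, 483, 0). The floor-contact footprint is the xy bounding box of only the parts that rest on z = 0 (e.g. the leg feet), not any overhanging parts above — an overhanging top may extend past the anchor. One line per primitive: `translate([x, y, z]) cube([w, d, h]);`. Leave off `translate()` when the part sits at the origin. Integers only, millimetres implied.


translate([489, 483, 0]) cube([34, 359, 846]);
translate([1046, 483, 0]) cube([34, 359, 846]);
translate([523, 483, 0]) cube([523, 359, 31]);
translate([523, 483, 258]) cube([523, 359, 31]);
translate([523, 483, 516]) cube([523, 359, 31]);
translate([523, 483, 774]) cube([523, 359, 31]);


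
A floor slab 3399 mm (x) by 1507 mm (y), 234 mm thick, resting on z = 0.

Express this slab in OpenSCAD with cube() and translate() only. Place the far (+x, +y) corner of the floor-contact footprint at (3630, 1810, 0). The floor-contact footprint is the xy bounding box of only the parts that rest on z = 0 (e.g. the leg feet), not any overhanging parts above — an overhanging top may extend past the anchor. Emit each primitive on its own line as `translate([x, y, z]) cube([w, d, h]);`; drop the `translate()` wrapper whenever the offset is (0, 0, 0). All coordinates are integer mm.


translate([231, 303, 0]) cube([3399, 1507, 234]);


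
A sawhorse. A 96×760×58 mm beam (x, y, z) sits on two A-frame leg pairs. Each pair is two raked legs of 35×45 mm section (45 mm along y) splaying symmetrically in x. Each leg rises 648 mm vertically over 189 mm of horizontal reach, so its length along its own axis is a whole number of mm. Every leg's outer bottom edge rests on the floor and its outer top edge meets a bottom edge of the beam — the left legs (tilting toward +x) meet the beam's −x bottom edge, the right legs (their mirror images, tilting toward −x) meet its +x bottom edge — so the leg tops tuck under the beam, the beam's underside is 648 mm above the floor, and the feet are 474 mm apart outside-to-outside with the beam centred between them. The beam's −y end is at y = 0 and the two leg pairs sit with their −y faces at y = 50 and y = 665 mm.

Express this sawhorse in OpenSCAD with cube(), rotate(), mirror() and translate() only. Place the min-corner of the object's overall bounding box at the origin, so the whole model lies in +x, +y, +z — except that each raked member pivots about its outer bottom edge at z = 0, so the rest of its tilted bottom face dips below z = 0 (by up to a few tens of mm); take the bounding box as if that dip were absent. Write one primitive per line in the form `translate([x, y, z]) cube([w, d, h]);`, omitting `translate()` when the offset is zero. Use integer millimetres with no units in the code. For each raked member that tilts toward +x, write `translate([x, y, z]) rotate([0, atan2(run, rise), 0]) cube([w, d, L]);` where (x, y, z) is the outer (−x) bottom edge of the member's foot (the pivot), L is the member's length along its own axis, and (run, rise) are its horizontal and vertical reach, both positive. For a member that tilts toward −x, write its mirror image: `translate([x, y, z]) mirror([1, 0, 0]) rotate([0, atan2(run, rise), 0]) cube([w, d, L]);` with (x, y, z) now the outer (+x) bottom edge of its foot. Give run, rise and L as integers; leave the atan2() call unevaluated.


translate([189, 0, 648]) cube([96, 760, 58]);
translate([0, 50, 0]) rotate([0, atan2(189, 648), 0]) cube([35, 45, 675]);
translate([474, 50, 0]) mirror([1, 0, 0]) rotate([0, atan2(189, 648), 0]) cube([35, 45, 675]);
translate([0, 665, 0]) rotate([0, atan2(189, 648), 0]) cube([35, 45, 675]);
translate([474, 665, 0]) mirror([1, 0, 0]) rotate([0, atan2(189, 648), 0]) cube([35, 45, 675]);


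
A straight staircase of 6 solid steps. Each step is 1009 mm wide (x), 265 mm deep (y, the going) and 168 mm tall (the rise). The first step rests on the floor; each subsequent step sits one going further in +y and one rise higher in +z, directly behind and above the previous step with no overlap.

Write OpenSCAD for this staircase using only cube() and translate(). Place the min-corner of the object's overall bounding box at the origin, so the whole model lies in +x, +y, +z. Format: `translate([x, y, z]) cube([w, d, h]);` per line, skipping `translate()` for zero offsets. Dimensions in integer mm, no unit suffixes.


cube([1009, 265, 168]);
translate([0, 265, 168]) cube([1009, 265, 168]);
translate([0, 530, 336]) cube([1009, 265, 168]);
translate([0, 795, 504]) cube([1009, 265, 168]);
translate([0, 1060, 672]) cube([1009, 265, 168]);
translate([0, 1325, 840]) cube([1009, 265, 168]);


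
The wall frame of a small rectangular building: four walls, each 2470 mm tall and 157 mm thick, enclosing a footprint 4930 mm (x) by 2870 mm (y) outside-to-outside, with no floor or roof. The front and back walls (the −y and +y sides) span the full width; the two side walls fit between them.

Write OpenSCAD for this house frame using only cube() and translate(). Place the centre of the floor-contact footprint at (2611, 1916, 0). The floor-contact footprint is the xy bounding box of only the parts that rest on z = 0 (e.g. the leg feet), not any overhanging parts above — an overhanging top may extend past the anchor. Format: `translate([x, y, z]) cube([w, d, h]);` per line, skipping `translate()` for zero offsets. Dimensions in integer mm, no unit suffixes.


translate([146, 481, 0]) cube([4930, 157, 2470]);
translate([146, 3194, 0]) cube([4930, 157, 2470]);
translate([146, 638, 0]) cube([157, 2556, 2470]);
translate([4919, 638, 0]) cube([157, 2556, 2470]);


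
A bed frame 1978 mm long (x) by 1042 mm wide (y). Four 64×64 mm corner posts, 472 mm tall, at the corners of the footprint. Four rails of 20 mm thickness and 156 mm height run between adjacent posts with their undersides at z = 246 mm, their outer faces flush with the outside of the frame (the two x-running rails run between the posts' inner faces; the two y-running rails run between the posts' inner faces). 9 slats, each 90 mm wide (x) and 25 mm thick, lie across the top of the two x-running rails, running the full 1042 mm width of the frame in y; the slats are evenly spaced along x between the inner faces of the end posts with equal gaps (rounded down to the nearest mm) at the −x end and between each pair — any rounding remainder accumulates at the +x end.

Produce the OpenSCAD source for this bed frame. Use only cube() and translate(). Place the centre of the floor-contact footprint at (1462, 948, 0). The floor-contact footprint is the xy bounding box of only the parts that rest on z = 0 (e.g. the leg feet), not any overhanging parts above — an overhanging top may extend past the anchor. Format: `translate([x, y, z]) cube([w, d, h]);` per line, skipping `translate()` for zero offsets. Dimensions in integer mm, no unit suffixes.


translate([473, 427, 0]) cube([64, 64, 472]);
translate([473, 1405, 0]) cube([64, 64, 472]);
translate([2387, 427, 0]) cube([64, 64, 472]);
translate([2387, 1405, 0]) cube([64, 64, 472]);
translate([537, 427, 246]) cube([1850, 20, 156]);
translate([537, 1449, 246]) cube([1850, 20, 156]);
translate([473, 491, 246]) cube([20, 914, 156]);
translate([2431, 491, 246]) cube([20, 914, 156]);
translate([641, 427, 402]) cube([90, 1042, 25]);
translate([835, 427, 402]) cube([90, 1042, 25]);
translate([1029, 427, 402]) cube([90, 1042, 25]);
translate([1223, 427, 402]) cube([90, 1042, 25]);
translate([1417, 427, 402]) cube([90, 1042, 25]);
translate([1611, 427, 402]) cube([90, 1042, 25]);
translate([1805, 427, 402]) cube([90, 1042, 25]);
translate([1999, 427, 402]) cube([90, 1042, 25]);
translate([2193, 427, 402]) cube([90, 1042, 25]);


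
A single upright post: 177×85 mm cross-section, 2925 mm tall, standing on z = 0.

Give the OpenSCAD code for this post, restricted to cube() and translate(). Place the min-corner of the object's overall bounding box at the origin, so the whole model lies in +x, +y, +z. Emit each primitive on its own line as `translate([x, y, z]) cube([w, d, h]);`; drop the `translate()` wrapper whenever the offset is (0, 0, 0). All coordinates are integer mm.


cube([177, 85, 2925]);


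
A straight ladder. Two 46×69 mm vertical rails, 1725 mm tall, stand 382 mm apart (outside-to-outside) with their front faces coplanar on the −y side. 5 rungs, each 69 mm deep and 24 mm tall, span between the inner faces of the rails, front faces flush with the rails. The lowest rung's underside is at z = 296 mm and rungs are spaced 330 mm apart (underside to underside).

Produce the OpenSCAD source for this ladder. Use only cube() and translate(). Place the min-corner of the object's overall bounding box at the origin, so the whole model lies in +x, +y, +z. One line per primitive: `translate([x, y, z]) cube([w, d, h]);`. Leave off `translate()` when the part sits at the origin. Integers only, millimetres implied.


// rung span = 382 - 2*46 = 290
// rung[k] z = 296 + k*330
cube([46, 69, 1725]);
translate([336, 0, 0]) cube([46, 69, 1725]);
translate([46, 0, 296]) cube([290, 69, 24]);
translate([46, 0, 626]) cube([290, 69, 24]);
translate([46, 0, 956]) cube([290, 69, 24]);
translate([46, 0, 1286]) cube([290, 69, 24]);
translate([46, 0, 1616]) cube([290, 69, 24]);


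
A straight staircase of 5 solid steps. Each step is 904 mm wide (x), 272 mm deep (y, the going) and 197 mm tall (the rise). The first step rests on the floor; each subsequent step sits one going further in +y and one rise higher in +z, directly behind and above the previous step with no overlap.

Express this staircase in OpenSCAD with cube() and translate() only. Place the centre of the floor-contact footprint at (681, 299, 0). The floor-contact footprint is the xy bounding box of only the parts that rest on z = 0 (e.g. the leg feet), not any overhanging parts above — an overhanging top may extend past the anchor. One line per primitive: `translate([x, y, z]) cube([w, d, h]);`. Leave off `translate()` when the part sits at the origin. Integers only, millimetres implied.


translate([229, 163, 0]) cube([904, 272, 197]);
translate([229, 435, 197]) cube([904, 272, 197]);
translate([229, 707, 394]) cube([904, 272, 197]);
translate([229, 979, 591]) cube([904, 272, 197]);
translate([229, 1251, 788]) cube([904, 272, 197]);


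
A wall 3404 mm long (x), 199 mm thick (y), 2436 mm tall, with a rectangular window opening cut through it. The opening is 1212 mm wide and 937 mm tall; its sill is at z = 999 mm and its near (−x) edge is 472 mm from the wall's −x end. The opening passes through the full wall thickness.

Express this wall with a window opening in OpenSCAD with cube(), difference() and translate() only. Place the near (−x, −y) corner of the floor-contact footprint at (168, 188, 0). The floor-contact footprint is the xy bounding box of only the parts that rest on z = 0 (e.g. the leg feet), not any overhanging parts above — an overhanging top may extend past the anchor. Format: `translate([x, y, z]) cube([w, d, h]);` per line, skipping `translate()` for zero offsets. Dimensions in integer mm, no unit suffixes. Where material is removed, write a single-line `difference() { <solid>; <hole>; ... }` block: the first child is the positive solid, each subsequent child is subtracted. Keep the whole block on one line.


difference() { translate([168, 188, 0]) cube([3404, 199, 2436]); translate([640, 188, 999]) cube([1212, 199, 937]); }


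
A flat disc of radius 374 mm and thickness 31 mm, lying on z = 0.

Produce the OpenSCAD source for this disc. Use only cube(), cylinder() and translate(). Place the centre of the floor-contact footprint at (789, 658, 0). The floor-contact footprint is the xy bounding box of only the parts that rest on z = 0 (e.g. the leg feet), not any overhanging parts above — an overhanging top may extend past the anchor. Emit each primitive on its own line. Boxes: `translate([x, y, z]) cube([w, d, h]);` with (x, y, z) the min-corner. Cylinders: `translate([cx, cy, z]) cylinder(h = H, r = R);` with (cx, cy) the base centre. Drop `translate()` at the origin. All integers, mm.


translate([789, 658, 0]) cylinder(h = 31, r = 374);


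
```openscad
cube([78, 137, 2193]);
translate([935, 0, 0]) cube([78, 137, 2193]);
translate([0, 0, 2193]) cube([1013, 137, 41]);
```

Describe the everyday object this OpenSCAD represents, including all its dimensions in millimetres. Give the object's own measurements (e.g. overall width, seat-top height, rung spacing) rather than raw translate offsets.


A door frame. The clear opening is 857 mm wide and 2193 mm high. Two 78 mm wide jambs, 137 mm deep, stand either side of the opening from the floor to the top of the opening. A 41 mm thick head sits across the top of both jambs, spanning the full outside width of the frame.


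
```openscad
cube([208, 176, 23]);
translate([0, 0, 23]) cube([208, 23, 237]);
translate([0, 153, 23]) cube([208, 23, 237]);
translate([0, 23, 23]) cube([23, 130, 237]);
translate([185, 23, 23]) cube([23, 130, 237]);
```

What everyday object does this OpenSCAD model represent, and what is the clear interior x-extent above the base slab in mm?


An open box. The internal width is 162 mm.

A 208×176 base slab with four walls standing on it — an open box. The base is 208 mm wide and the walls are 23 mm thick, so the internal width is 208 − 2 × 23 = 162 mm.


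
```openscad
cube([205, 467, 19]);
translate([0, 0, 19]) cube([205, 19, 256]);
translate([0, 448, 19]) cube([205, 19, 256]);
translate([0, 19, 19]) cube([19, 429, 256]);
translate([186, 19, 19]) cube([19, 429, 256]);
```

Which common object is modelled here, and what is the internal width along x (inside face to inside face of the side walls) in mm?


An open box. The internal width is 167 mm.

A 205×467 base slab with four walls standing on it — an open box. The base is 205 mm wide and the walls are 19 mm thick, so the internal width is 205 − 2 × 19 = 167 mm.


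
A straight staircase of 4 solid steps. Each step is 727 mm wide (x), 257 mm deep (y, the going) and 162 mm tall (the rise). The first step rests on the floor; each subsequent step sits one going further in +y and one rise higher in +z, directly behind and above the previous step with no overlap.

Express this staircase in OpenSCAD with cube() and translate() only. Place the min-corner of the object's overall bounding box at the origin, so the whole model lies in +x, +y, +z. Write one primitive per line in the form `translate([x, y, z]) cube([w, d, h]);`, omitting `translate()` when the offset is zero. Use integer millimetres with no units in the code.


cube([727, 257, 162]);
translate([0, 257, 162]) cube([727, 257, 162]);
translate([0, 514, 324]) cube([727, 257, 162]);
translate([0, 771, 486]) cube([727, 257, 162]);


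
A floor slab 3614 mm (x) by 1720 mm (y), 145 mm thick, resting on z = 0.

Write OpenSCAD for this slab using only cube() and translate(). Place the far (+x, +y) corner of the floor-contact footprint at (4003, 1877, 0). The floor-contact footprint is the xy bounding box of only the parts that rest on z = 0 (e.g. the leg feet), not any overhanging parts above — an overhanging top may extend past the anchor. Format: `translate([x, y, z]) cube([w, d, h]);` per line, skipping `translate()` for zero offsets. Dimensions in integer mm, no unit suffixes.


translate([389, 157, 0]) cube([3614, 1720, 145]);


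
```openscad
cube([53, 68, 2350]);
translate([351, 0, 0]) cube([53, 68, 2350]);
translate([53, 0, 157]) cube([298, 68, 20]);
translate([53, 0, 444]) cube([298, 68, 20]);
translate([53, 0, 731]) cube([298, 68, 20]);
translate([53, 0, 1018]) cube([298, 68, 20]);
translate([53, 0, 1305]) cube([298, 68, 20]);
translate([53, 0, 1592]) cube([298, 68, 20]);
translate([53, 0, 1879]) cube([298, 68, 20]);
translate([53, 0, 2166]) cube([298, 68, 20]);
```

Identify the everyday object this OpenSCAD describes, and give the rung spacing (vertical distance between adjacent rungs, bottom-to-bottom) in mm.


A ladder. The rung spacing is 287 mm.

Two tall 53×68 posts with 8 short bars between them — a ladder. Adjacent rungs sit at z = 157 and z = 444, so the spacing is 444 − 157 = 287 mm.


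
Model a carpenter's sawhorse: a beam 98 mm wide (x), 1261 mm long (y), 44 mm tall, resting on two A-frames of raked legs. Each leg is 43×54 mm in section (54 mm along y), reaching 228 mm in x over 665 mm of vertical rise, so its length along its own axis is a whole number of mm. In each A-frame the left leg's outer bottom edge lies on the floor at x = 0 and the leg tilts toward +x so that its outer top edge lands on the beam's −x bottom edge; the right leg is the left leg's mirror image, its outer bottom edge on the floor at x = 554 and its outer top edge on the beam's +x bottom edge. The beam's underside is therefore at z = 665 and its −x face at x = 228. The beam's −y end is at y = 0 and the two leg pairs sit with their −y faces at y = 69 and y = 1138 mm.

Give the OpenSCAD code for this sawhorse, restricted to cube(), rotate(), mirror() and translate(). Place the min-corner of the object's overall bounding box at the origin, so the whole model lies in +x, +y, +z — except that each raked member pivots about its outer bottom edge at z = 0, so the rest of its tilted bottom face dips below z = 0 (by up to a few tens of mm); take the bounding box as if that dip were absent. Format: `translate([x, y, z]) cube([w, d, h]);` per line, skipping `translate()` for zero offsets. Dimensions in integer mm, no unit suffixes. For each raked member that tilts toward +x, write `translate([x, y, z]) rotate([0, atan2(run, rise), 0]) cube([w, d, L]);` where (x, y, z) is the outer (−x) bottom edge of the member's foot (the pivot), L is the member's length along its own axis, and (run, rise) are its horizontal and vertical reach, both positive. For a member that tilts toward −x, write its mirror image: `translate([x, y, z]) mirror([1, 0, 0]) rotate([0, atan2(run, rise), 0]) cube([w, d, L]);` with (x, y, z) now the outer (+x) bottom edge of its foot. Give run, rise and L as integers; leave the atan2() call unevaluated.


translate([228, 0, 665]) cube([98, 1261, 44]);
translate([0, 69, 0]) rotate([0, atan2(228, 665), 0]) cube([43, 54, 703]);
translate([554, 69, 0]) mirror([1, 0, 0]) rotate([0, atan2(228, 665), 0]) cube([43, 54, 703]);
translate([0, 1138, 0]) rotate([0, atan2(228, 665), 0]) cube([43, 54, 703]);
translate([554, 1138, 0]) mirror([1, 0, 0]) rotate([0, atan2(228, 665), 0]) cube([43, 54, 703]);
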